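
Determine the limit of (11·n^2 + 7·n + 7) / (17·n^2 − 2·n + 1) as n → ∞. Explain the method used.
lim = 11/17

For large n the leading n^2 terms dominate both numerator and denominator. Dividing top and bottom by n^2, every other term tends to 0, leaving 11/17.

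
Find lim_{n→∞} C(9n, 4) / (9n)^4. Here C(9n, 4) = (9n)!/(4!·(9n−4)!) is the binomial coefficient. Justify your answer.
lim = 1/4! = 1/24

With N = 9n → ∞: C(N, 4) / N^4 = [N(N−1)…(N−3)] / (4! · N^4) = (1/4!) · 1 · (1 − 1/(9n)) · (1 − 2/(9n)) · (1 − 3/(9n)). Each factor → 1 as N → ∞, so the limit is 1/4! = 1/24.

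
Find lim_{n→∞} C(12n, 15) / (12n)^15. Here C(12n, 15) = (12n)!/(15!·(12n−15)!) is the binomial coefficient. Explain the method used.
lim = 1/15! = 1/1307674368000

With N = 12n → ∞: C(N, 15) / N^15 = [N(N−1)…(N−14)] / (15! · N^15) = (1/15!) · 1 · (1 − 1/(12n)) · … · (1 − 14/(12n)). Each factor → 1 as N → ∞, so the limit is 1/15! = 1/1307674368000.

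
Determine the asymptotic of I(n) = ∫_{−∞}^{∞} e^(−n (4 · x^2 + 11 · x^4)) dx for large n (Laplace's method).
I(n) ~ sqrt(π/(4n))

φ(x) = 4 · x^2 + 11 · x^4 has its unique global minimum at x* = 0 (since φ'(x) = 8x + 44x^3 = 0 only at x = 0 for real x with both coefficients positive, and φ → ∞ as |x| → ∞). At x* = 0, φ(0) = 0 and φ''(0) = 8. Laplace's method then gives
  I(n) ~ sqrt(2π / (n · φ''(0))) · e^(−n φ(0)) = sqrt(2π / (8n)) = sqrt(π/(4n)).
The 11 · x^4 term contributes only at subleading order (an O(1/n) relative correction).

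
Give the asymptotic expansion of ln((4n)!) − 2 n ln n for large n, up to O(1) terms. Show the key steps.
ln((4n)!) − 2 n ln n = 2 n ln n + 4(ln 4 − 1) n + (1/2) ln(2π·4n) + O(1/n)

Stirling: ln((4n)!) = 4n ln(4n) − 4n + (1/2) ln(2π·4n) + O(1/n).
Expand 4n ln(4n) = 4n (ln n + ln 4) = 4n ln n + 4n ln 4.
Subtract 2n ln n: leading term is (4 − 2) n ln n = 2 n ln n. The next term is 4n ln 4 − 4n = 4(ln 4 − 1) n. Then the (1/2) ln(2π·4n) correction.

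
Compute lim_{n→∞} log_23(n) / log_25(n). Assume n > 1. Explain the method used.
lim = ln(25) / ln(23) = log_23(25)

Change of base: log_23(n) = ln n / ln 23 and log_25(n) = ln n / ln 25. The ratio is (ln n / ln 23) · (ln 25 / ln n) = ln 25 / ln 23, a constant independent of n. So the limit is ln 25 / ln 23 = log_23(25).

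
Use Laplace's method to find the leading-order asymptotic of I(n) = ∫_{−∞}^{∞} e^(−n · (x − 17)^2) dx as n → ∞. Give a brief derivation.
I(n) = sqrt(π/n)

Here φ(x) = (x − 17)^2 has its unique minimum at x* = 17 with φ(x*) = 0 and φ''(x*) = 2. Laplace's method gives
  I(n) ~ e^(−n φ(x*)) · sqrt(2π / (n · φ''(x*))) = sqrt(2π / (2n)) = sqrt(π/n).
This is exact: substituting u = (x − 17)·sqrt(n) gives I(n) = (1/sqrt(n)) ∫_{−∞}^{∞} e^(−u^2) du = sqrt(π/n).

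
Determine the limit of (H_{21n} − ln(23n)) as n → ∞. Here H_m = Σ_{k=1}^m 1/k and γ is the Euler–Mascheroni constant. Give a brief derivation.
lim = ln(21/23) + γ

By Euler-Maclaurin, H_m = ln m + γ + O(1/m). So
  H_{21n} − ln(23n) = ln(21n) + γ − ln(23n) + O(1/n)
                       = ln(21/23) + γ + O(1/n).
Hence the limit is ln(21/23) + γ.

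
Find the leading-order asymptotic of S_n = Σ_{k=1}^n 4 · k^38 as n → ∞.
S_n ~ 4 · n^39 / 39

By integral comparison (Euler-Maclaurin), Σ_{k=1}^n 4 · k^38 = 4 · ∫_0^n x^38 dx + O(n^38) = 4 · n^39/39 + O(n^38). (Equivalently, Faulhaber's formula gives the same leading term.)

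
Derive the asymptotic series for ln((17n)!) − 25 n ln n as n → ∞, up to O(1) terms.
ln((17n)!) − 25 n ln n = −8 n ln n + 17(ln 17 − 1) n + (1/2) ln(2π·17n) + O(1/n)

Stirling: ln((17n)!) = 17n ln(17n) − 17n + (1/2) ln(2π·17n) + O(1/n).
Expand 17n ln(17n) = 17n (ln n + ln 17) = 17n ln n + 17n ln 17.
Subtract 25n ln n: leading term is (17 − 25) n ln n = −8 n ln n. The next term is 17n ln 17 − 17n = 17(ln 17 − 1) n. Then the (1/2) ln(2π·17n) correction.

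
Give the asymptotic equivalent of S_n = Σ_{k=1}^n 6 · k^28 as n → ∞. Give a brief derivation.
S_n ~ 6 · n^29 / 29

By integral comparison (Euler-Maclaurin), Σ_{k=1}^n 6 · k^28 = 6 · ∫_0^n x^28 dx + O(n^28) = 6 · n^29/29 + O(n^28). (Equivalently, Faulhaber's formula gives the same leading term.)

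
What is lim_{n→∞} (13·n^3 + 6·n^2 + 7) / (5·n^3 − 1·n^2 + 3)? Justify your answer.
lim = 13/5

For large n the leading n^3 terms dominate both numerator and denominator. Dividing top and bottom by n^3, every other term tends to 0, leaving 13/5.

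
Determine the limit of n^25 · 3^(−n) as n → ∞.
lim = 0

Exponentials with base > 1 dominate every fixed polynomial: for any fixed c, n^c / 3^n → 0 as n → ∞ (e.g. by the ratio test, or by writing 3^n = e^(n ln 3) and noting e^(n ln 3) / n^c → ∞). Hence n^25 · 3^(−n) = n^25 / 3^n → 0.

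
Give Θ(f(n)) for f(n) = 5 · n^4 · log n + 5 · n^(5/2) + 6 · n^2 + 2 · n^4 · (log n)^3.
f(n) ∈ Θ(n^4 · (log n)^3)

Compare the terms by growth order. For large n, n^a · (log n)^b dominates n^a' · (log n)^b' iff a > a', or (a = a' and b > b'). Ranking the 4 terms shows the dominant one is 2 · n^4 · (log n)^3. Hence f(n) ∈ Θ(n^4 · (log n)^3).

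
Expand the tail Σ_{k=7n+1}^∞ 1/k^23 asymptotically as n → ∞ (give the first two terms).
Σ_{k>7n} 1/k^23 = 1/(22 · (7n)^22) − 1/(2 · (7n)^23) + O(1/(7n)^24)

Compare to the integral: ∫_{7n}^∞ x^(−23) dx = [−x^(−22)/22]_{7n}^∞ = 1/((23−1)·(7n)^22). The Euler-Maclaurin correction adds −f(7n)/2 = −1/(2·(7n)^23). Euler-Maclaurin then gives
  Σ_{k>7n} 1/k^23 = ∫_{7n}^∞ dx/x^23 − 1/(2·(7n)^23) + O(1/(7n)^24).
(Equivalently this is ζ(23) − Σ_{k≤7n} 1/k^23.)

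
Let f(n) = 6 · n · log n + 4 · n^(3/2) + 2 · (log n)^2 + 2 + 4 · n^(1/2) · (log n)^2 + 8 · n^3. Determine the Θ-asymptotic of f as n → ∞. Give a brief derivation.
f(n) ∈ Θ(n^3)

Compare the terms by growth order. For large n, n^a · (log n)^b dominates n^a' · (log n)^b' iff a > a', or (a = a' and b > b'). Ranking the 6 terms shows the dominant one is 8 · n^3. Hence f(n) ∈ Θ(n^3).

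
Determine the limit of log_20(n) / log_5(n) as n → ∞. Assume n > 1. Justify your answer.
lim = ln(5) / ln(20) = log_20(5)

Change of base: log_20(n) = ln n / ln 20 and log_5(n) = ln n / ln 5. The ratio is (ln n / ln 20) · (ln 5 / ln n) = ln 5 / ln 20, a constant independent of n. So the limit is ln 5 / ln 20 = log_20(5).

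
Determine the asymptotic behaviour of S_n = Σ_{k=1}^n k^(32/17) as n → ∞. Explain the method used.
S_n ~ (17/49) · n^(49/17)

Integral comparison: Σ_{k=1}^n k^(32/17) = ∫_0^n x^(32/17) dx + O(n^(32/17)). The integral is n^(1 + 32/17) / (1 + 32/17) = n^((32+17)/17) / ((32+17)/17) = (17/49) · n^(49/17).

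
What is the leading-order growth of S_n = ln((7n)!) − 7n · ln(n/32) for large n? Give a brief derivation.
S_n ~ 7n · (ln 224 − 1) + O(ln n)

Stirling: ln((7n)!) = 7n ln(7n) − 7n + O(ln n).
  S_n = 7n ln(7n) − 7n − 7n ln(n/32) + O(ln n)
      = 7n ln(7n) − 7n ln n + 7n ln 32 − 7n + O(ln n)
      = 7n ln 7 + 7n ln 32 − 7n + O(ln n)
      = 7n (ln 224 − 1) + O(ln n).
Numerically ln(224) − 1 ≈ 4.4116.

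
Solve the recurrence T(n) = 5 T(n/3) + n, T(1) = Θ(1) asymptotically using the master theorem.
T(n) = Θ(n^(log_3 5))

Master theorem: compare f(n) = n to n^(log_3 5) where log_3 5 ≈ 1.465. Since 1 < log_3 5, we have f(n) = O(n^(log_3 5 − ε)) for some ε > 0 — Case 1. Hence T(n) = Θ(n^(log_3 5)).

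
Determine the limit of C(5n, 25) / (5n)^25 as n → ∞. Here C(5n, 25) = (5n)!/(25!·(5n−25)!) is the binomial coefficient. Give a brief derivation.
lim = 1/25! = 1/15511210043330985984000000

With N = 5n → ∞: C(N, 25) / N^25 = [N(N−1)…(N−24)] / (25! · N^25) = (1/25!) · 1 · (1 − 1/(5n)) · … · (1 − 24/(5n)). Each factor → 1 as N → ∞, so the limit is 1/25! = 1/15511210043330985984000000.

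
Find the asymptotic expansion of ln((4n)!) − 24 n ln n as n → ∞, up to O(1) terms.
ln((4n)!) − 24 n ln n = −20 n ln n + 4(ln 4 − 1) n + (1/2) ln(2π·4n) + O(1/n)

Stirling: ln((4n)!) = 4n ln(4n) − 4n + (1/2) ln(2π·4n) + O(1/n).
Expand 4n ln(4n) = 4n (ln n + ln 4) = 4n ln n + 4n ln 4.
Subtract 24n ln n: leading term is (4 − 24) n ln n = −20 n ln n. The next term is 4n ln 4 − 4n = 4(ln 4 − 1) n. Then the (1/2) ln(2π·4n) correction.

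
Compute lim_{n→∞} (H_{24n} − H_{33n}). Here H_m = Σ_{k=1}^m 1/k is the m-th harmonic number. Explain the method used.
lim = ln(24/33) = ln(8/11)

Euler-Maclaurin gives H_m = ln m + γ + 1/(2m) + O(1/m^2). The γ and O(1/m) terms cancel in the difference:
  H_{24n} − H_{33n} = ln(24n) − ln(33n) + O(1/n) = ln(24/33) + O(1/n).
Hence the limit is ln(24/33) = ln(8/11).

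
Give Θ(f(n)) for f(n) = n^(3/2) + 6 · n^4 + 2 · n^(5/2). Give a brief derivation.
f(n) ∈ Θ(n^4)

Compare the terms by growth order. For large n, n^a · (log n)^b dominates n^a' · (log n)^b' iff a > a', or (a = a' and b > b'). Ranking the 3 terms shows the dominant one is 6 · n^4. Hence f(n) ∈ Θ(n^4).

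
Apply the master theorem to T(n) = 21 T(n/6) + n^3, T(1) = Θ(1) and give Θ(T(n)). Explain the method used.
T(n) = Θ(n^3)

log_6 21 ≈ 1.699. f(n) = n^3 dominates n^(log_6 21) since 3 > 1.699, and the regularity condition a·f(n/b) = 21·(n/6)^3 = (21/216)·n^3 ≤ c·f(n) holds with c = 21/216 ≈ 0.0972 < 1. So this is Case 3: T(n) = Θ(f(n)) = Θ(n^3).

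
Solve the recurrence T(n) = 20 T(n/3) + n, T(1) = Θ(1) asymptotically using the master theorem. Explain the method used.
T(n) = Θ(n^(log_3 20))

Master theorem: compare f(n) = n to n^(log_3 20) where log_3 20 ≈ 2.727. Since 1 < log_3 20, we have f(n) = O(n^(log_3 20 − ε)) for some ε > 0 — Case 1. Hence T(n) = Θ(n^(log_3 20)).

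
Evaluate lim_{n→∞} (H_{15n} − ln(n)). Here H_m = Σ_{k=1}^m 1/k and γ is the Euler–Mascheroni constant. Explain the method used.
lim = ln 15 + γ

By Euler-Maclaurin, H_m = ln m + γ + O(1/m). So
  H_{15n} − ln(n) = ln(15n) + γ − ln(n) + O(1/n)
                       = ln(15/1) + γ + O(1/n).
Hence the limit is ln(15/1) + γ.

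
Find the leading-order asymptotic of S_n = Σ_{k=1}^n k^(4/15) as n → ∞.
S_n ~ (15/19) · n^(19/15)

Integral comparison: Σ_{k=1}^n k^(4/15) = ∫_0^n x^(4/15) dx + O(n^(4/15)). The integral is n^(1 + 4/15) / (1 + 4/15) = n^((4+15)/15) / ((4+15)/15) = (15/19) · n^(19/15).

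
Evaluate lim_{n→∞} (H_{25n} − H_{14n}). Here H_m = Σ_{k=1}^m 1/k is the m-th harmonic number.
lim = ln(25/14)

Euler-Maclaurin gives H_m = ln m + γ + 1/(2m) + O(1/m^2). The γ and O(1/m) terms cancel in the difference:
  H_{25n} − H_{14n} = ln(25n) − ln(14n) + O(1/n) = ln(25/14) + O(1/n).
Hence the limit is ln(25/14).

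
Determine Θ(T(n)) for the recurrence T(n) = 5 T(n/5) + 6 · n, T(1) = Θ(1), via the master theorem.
T(n) = Θ(n log n)

log_5 5 = 1, and f(n) = 6 · n = Θ(n^(log_5 5)). This is Case 2 of the master theorem: T(n) = Θ(f(n) · log n) = Θ(n log n).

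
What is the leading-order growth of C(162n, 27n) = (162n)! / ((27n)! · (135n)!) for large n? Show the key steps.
C(162n, 27n) ~ (46656/3125)^(27n) · sqrt(3/(5π·27n))

Write N = 27n. Apply Stirling to each factorial:
  (6N)! ~ sqrt(2π·6N) · (6N/e)^(6N),
  N! ~ sqrt(2π N) · (N/e)^N,
  (5N)! ~ sqrt(2π·5N) · (5N/e)^(5N).
The exponential factors combine to (6N)^(6N) / (N^N · (5N)^(5N)) = 6^(6N)/5^(5N) = (6^6/5^5)^N = (46656/3125)^N.
The square-root prefactors combine to sqrt(2π·6N) / (sqrt(2π N)·sqrt(2π·5N)) = sqrt(6 / (2π·5·N)) = sqrt(3/(5π·27n)).
Substituting N = 27n: C(162n, 27n) ~ (46656/3125)^(27n) · sqrt(3/(5π·27n)).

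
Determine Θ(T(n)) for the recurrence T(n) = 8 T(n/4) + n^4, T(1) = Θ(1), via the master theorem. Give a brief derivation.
T(n) = Θ(n^4)

log_4 8 ≈ 1.500. f(n) = n^4 dominates n^(log_4 8) since 4 > 1.500, and the regularity condition a·f(n/b) = 8·(n/4)^4 = (8/256)·n^4 ≤ c·f(n) holds with c = 8/256 ≈ 0.0312 < 1. So this is Case 3: T(n) = Θ(f(n)) = Θ(n^4).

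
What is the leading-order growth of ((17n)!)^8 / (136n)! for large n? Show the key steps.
((17n)!)^8/(136n)! ~ ((2π·17n)^(7/2) / sqrt(8)) · 8^(−8·17n)  →  0

Write N = 17n. Stirling: N! ~ sqrt(2π N)(N/e)^N and (8N)! ~ sqrt(2π·8N)·(8N/e)^(8N).
  (N!)^8/(8N)! ~ (2π N)^(8/2) (N/e)^(8N) / [sqrt(2π·8N) (8N/e)^(8N)]
     = (2π N)^(8/2) / sqrt(2π·8N) · (N/(8N))^(8N)
     = (2π N)^((8−1)/2) / sqrt(8) · 8^(−8N).
Since 8^8 > 1, the factor 8^(−8N) decays exponentially, so the ratio → 0. Substituting N = 17n gives the stated form.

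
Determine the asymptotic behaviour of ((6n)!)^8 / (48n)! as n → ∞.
((6n)!)^8/(48n)! ~ ((2π·6n)^(7/2) / sqrt(8)) · 8^(−8·6n)  →  0

Write N = 6n. Stirling: N! ~ sqrt(2π N)(N/e)^N and (8N)! ~ sqrt(2π·8N)·(8N/e)^(8N).
  (N!)^8/(8N)! ~ (2π N)^(8/2) (N/e)^(8N) / [sqrt(2π·8N) (8N/e)^(8N)]
     = (2π N)^(8/2) / sqrt(2π·8N) · (N/(8N))^(8N)
     = (2π N)^((8−1)/2) / sqrt(8) · 8^(−8N).
Since 8^8 > 1, the factor 8^(−8N) decays exponentially, so the ratio → 0. Substituting N = 6n gives the stated form.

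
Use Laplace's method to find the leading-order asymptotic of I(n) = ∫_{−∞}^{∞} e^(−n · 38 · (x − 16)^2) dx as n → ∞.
I(n) = sqrt(π/(38n))

Here φ(x) = 38 · (x − 16)^2 has its unique minimum at x* = 16 with φ(x*) = 0 and φ''(x*) = 76. Laplace's method gives
  I(n) ~ e^(−n φ(x*)) · sqrt(2π / (n · φ''(x*))) = sqrt(2π / (76n)) = sqrt(π/(38n)).
This is exact: substituting u = (x − 16)·sqrt(38n) gives I(n) = (1/sqrt(38n)) ∫_{−∞}^{∞} e^(−u^2) du = sqrt(π/(38n)).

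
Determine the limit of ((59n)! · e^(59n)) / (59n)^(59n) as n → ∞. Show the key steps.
lim = ∞

Stirling: (59n)! ~ sqrt(2π·59n) · (59n/e)^(59n). Hence
  (59n)! · e^(59n) / (59n)^(59n) ~ sqrt(2π·59n) = sqrt(2π·59) · sqrt(n) → ∞.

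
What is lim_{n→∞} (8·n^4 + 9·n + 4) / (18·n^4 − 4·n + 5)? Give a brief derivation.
lim = 8/18 = 4/9

For large n the leading n^4 terms dominate both numerator and denominator. Dividing top and bottom by n^4, every other term tends to 0, leaving 8/18 = 4/9.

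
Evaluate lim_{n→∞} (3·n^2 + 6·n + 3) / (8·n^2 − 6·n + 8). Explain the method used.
lim = 3/8

For large n the leading n^2 terms dominate both numerator and denominator. Dividing top and bottom by n^2, every other term tends to 0, leaving 3/8.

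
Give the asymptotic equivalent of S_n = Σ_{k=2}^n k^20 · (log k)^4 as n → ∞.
S_n ~ n^21 · (log n)^4 / 21

By integral comparison, S_n = ∫_1^n x^20 · (log x)^4 dx + O(n^20 · (log n)^4). For the integral, the leading term of ∫_1^n x^20 (log x)^4 dx is n^21/21 · (log n)^4 (by repeated integration by parts; each step lowers the log-exponent and produces a relatively O(1/log n) correction). Hence S_n ~ n^21 · (log n)^4 / 21.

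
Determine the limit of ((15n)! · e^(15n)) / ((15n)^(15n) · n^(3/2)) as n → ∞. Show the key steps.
lim = 0

Stirling: (15n)! ~ sqrt(2π·15n) · (15n/e)^(15n). Hence
  (15n)! · e^(15n) / (15n)^(15n) ~ sqrt(2π·15n).
Dividing by n^(3/2): sqrt(2π·15n) / n^(3/2) = sqrt(2π·15) · n^((1−3)/2), so the expression behaves like sqrt(2π·15) · n^((1−3)/2) → 0.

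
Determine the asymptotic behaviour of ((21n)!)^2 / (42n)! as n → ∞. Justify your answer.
((21n)!)^2/(42n)! ~ ((2π·21n)^(1/2) / sqrt(2)) · 2^(−2·21n)  →  0

Write N = 21n. Stirling: N! ~ sqrt(2π N)(N/e)^N and (2N)! ~ sqrt(2π·2N)·(2N/e)^(2N).
  (N!)^2/(2N)! ~ (2π N)^(2/2) (N/e)^(2N) / [sqrt(2π·2N) (2N/e)^(2N)]
     = (2π N)^(2/2) / sqrt(2π·2N) · (N/(2N))^(2N)
     = (2π N)^((2−1)/2) / sqrt(2) · 2^(−2N).
Since 2^2 > 1, the factor 2^(−2N) decays exponentially, so the ratio → 0. Substituting N = 21n gives the stated form.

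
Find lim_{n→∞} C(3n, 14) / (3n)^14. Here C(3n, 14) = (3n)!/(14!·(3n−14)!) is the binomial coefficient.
lim = 1/14! = 1/87178291200

With N = 3n → ∞: C(N, 14) / N^14 = [N(N−1)…(N−13)] / (14! · N^14) = (1/14!) · 1 · (1 − 1/(3n)) · … · (1 − 13/(3n)). Each factor → 1 as N → ∞, so the limit is 1/14! = 1/87178291200.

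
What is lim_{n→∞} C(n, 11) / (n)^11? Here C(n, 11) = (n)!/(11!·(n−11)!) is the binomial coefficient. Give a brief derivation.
lim = 1/11! = 1/39916800

With N = n → ∞: C(N, 11) / N^11 = [N(N−1)…(N−10)] / (11! · N^11) = (1/11!) · 1 · (1 − 1/n) · … · (1 − 10/n). Each factor → 1 as N → ∞, so the limit is 1/11! = 1/39916800.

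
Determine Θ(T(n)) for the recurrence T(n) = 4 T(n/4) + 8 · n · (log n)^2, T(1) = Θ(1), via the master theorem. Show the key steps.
T(n) = Θ(n · (log n)^3)

Here log_4 4 = 1 and f(n) = 8 · n · (log n)^2 = Θ(n^(log_4 4) · (log n)^2). This is the extended Case 2 of the master theorem (f matches the critical exponent up to log factors), giving T(n) = Θ(n^(log_4 4) · (log n)^(2+1)) = Θ(n · (log n)^3).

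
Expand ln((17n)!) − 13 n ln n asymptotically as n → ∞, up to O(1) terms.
ln((17n)!) − 13 n ln n = 4 n ln n + 17(ln 17 − 1) n + (1/2) ln(2π·17n) + O(1/n)

Stirling: ln((17n)!) = 17n ln(17n) − 17n + (1/2) ln(2π·17n) + O(1/n).
Expand 17n ln(17n) = 17n (ln n + ln 17) = 17n ln n + 17n ln 17.
Subtract 13n ln n: leading term is (17 − 13) n ln n = 4 n ln n. The next term is 17n ln 17 − 17n = 17(ln 17 − 1) n. Then the (1/2) ln(2π·17n) correction.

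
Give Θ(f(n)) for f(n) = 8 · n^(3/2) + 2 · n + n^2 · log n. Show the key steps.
f(n) ∈ Θ(n^2 · log n)

Compare the terms by growth order. For large n, n^a · (log n)^b dominates n^a' · (log n)^b' iff a > a', or (a = a' and b > b'). Ranking the 3 terms shows the dominant one is n^2 · log n. Hence f(n) ∈ Θ(n^2 · log n).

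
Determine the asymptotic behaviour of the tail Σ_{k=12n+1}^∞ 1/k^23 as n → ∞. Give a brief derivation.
Σ_{k>12n} 1/k^23 ~ 1/(22 · (12n)^22)

Compare to the integral: ∫_{12n}^∞ x^(−23) dx = [−x^(−22)/22]_{12n}^∞ = 1/((23−1)·(12n)^22). Euler-Maclaurin then gives
  Σ_{k>12n} 1/k^23 = ∫_{12n}^∞ dx/x^23 − 1/(2·(12n)^23) + O(1/(12n)^24).
(Equivalently this is ζ(23) − Σ_{k≤12n} 1/k^23.)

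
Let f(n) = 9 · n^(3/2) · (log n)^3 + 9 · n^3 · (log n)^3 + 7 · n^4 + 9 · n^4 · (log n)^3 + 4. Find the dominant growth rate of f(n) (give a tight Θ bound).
f(n) ∈ Θ(n^4 · (log n)^3)

Compare the terms by growth order. For large n, n^a · (log n)^b dominates n^a' · (log n)^b' iff a > a', or (a = a' and b > b'). Ranking the 5 terms shows the dominant one is 9 · n^4 · (log n)^3. Hence f(n) ∈ Θ(n^4 · (log n)^3).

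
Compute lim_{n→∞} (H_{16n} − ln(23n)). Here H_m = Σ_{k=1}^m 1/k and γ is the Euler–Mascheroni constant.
lim = ln(16/23) + γ

By Euler-Maclaurin, H_m = ln m + γ + O(1/m). So
  H_{16n} − ln(23n) = ln(16n) + γ − ln(23n) + O(1/n)
                       = ln(16/23) + γ + O(1/n).
Hence the limit is ln(16/23) + γ.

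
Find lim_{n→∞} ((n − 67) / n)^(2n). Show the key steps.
lim = e^(−134)

Rewrite as (1 − 67/n)^(2n). By the standard limit (1 + x/n)^n → e^x, we have (1 − 67/n)^n → e^(−67), and raising to the 2nd power gives e^(−134).
More precisely, ln[(1 − 67/n)^(2n)] = 2n · ln(1 − 67/n) = 2n · (-67/n + O(1/n^2)) = -134 + O(1/n) → -134.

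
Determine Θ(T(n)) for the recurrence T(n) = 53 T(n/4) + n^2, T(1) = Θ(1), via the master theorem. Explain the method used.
T(n) = Θ(n^(log_4 53))

Master theorem: compare f(n) = n^2 to n^(log_4 53) where log_4 53 ≈ 2.864. Since 2 < log_4 53, we have f(n) = O(n^(log_4 53 − ε)) for some ε > 0 — Case 1. Hence T(n) = Θ(n^(log_4 53)).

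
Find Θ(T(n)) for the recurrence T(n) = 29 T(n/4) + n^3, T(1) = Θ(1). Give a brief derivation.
T(n) = Θ(n^3)

log_4 29 ≈ 2.429. f(n) = n^3 dominates n^(log_4 29) since 3 > 2.429, and the regularity condition a·f(n/b) = 29·(n/4)^3 = (29/64)·n^3 ≤ c·f(n) holds with c = 29/64 ≈ 0.453 < 1. So this is Case 3: T(n) = Θ(f(n)) = Θ(n^3).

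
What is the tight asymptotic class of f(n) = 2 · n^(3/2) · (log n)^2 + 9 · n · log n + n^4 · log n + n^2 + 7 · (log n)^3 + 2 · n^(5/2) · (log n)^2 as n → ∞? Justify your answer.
f(n) ∈ Θ(n^4 · log n)

Compare the terms by growth order. For large n, n^a · (log n)^b dominates n^a' · (log n)^b' iff a > a', or (a = a' and b > b'). Ranking the 6 terms shows the dominant one is n^4 · log n. Hence f(n) ∈ Θ(n^4 · log n).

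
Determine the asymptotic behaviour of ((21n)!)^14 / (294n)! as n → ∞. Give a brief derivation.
((21n)!)^14/(294n)! ~ ((2π·21n)^(13/2) / sqrt(14)) · 14^(−14·21n)  →  0

Write N = 21n. Stirling: N! ~ sqrt(2π N)(N/e)^N and (14N)! ~ sqrt(2π·14N)·(14N/e)^(14N).
  (N!)^14/(14N)! ~ (2π N)^(14/2) (N/e)^(14N) / [sqrt(2π·14N) (14N/e)^(14N)]
     = (2π N)^(14/2) / sqrt(2π·14N) · (N/(14N))^(14N)
     = (2π N)^((14−1)/2) / sqrt(14) · 14^(−14N).
Since 14^14 > 1, the factor 14^(−14N) decays exponentially, so the ratio → 0. Substituting N = 21n gives the stated form.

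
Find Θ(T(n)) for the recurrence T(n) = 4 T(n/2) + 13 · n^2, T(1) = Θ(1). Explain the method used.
T(n) = Θ(n^2 log n)

log_2 4 = 2, and f(n) = 13 · n^2 = Θ(n^(log_2 4)). This is Case 2 of the master theorem: T(n) = Θ(f(n) · log n) = Θ(n^2 log n).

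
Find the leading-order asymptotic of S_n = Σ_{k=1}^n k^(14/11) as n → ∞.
S_n ~ (11/25) · n^(25/11)

Integral comparison: Σ_{k=1}^n k^(14/11) = ∫_0^n x^(14/11) dx + O(n^(14/11)). The integral is n^(1 + 14/11) / (1 + 14/11) = n^((14+11)/11) / ((14+11)/11) = (11/25) · n^(25/11).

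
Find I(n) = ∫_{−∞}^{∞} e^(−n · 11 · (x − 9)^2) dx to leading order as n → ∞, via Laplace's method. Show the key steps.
I(n) = sqrt(π/(11n))

Here φ(x) = 11 · (x − 9)^2 has its unique minimum at x* = 9 with φ(x*) = 0 and φ''(x*) = 22. Laplace's method gives
  I(n) ~ e^(−n φ(x*)) · sqrt(2π / (n · φ''(x*))) = sqrt(2π / (22n)) = sqrt(π/(11n)).
This is exact: substituting u = (x − 9)·sqrt(11n) gives I(n) = (1/sqrt(11n)) ∫_{−∞}^{∞} e^(−u^2) du = sqrt(π/(11n)).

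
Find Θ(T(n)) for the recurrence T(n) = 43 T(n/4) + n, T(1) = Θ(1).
T(n) = Θ(n^(log_4 43))

Master theorem: compare f(n) = n to n^(log_4 43) where log_4 43 ≈ 2.713. Since 1 < log_4 43, we have f(n) = O(n^(log_4 43 − ε)) for some ε > 0 — Case 1. Hence T(n) = Θ(n^(log_4 43)).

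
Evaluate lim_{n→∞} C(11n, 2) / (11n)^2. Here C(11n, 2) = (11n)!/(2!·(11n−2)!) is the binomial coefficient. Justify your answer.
lim = 1/2! = 1/2

With N = 11n → ∞: C(N, 2) / N^2 = [N(N−1)…(N−1)] / (2! · N^2) = (1/2!) · 1 · (1 − 1/(11n)). Each factor → 1 as N → ∞, so the limit is 1/2! = 1/2.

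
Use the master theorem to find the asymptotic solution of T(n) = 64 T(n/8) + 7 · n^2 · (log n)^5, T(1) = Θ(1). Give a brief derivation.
T(n) = Θ(n^2 · (log n)^6)

Here log_8 64 = 2 and f(n) = 7 · n^2 · (log n)^5 = Θ(n^(log_8 64) · (log n)^5). This is the extended Case 2 of the master theorem (f matches the critical exponent up to log factors), giving T(n) = Θ(n^(log_8 64) · (log n)^(5+1)) = Θ(n^2 · (log n)^6).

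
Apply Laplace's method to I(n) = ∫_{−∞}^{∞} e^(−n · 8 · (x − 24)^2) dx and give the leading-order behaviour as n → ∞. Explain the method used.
I(n) = sqrt(π/(8n))

Here φ(x) = 8 · (x − 24)^2 has its unique minimum at x* = 24 with φ(x*) = 0 and φ''(x*) = 16. Laplace's method gives
  I(n) ~ e^(−n φ(x*)) · sqrt(2π / (n · φ''(x*))) = sqrt(2π / (16n)) = sqrt(π/(8n)).
This is exact: substituting u = (x − 24)·sqrt(8n) gives I(n) = (1/sqrt(8n)) ∫_{−∞}^{∞} e^(−u^2) du = sqrt(π/(8n)).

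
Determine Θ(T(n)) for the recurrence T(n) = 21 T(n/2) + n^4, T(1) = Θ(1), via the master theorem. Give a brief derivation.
T(n) = Θ(n^(log_2 21))

Master theorem: compare f(n) = n^4 to n^(log_2 21) where log_2 21 ≈ 4.392. Since 4 < log_2 21, we have f(n) = O(n^(log_2 21 − ε)) for some ε > 0 — Case 1. Hence T(n) = Θ(n^(log_2 21)).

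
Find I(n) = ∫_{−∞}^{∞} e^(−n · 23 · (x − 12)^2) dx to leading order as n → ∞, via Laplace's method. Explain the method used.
I(n) = sqrt(π/(23n))

Here φ(x) = 23 · (x − 12)^2 has its unique minimum at x* = 12 with φ(x*) = 0 and φ''(x*) = 46. Laplace's method gives
  I(n) ~ e^(−n φ(x*)) · sqrt(2π / (n · φ''(x*))) = sqrt(2π / (46n)) = sqrt(π/(23n)).
This is exact: substituting u = (x − 12)·sqrt(23n) gives I(n) = (1/sqrt(23n)) ∫_{−∞}^{∞} e^(−u^2) du = sqrt(π/(23n)).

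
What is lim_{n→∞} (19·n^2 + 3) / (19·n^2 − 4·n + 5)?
lim = 19/19 = 1

For large n the leading n^2 terms dominate both numerator and denominator. Dividing top and bottom by n^2, every other term tends to 0, leaving 19/19 = 1.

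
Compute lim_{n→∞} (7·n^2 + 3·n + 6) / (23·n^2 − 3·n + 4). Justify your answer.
lim = 7/23

For large n the leading n^2 terms dominate both numerator and denominator. Dividing top and bottom by n^2, every other term tends to 0, leaving 7/23.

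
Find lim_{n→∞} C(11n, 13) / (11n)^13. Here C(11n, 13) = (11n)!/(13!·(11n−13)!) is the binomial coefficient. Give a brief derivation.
lim = 1/13! = 1/6227020800

With N = 11n → ∞: C(N, 13) / N^13 = [N(N−1)…(N−12)] / (13! · N^13) = (1/13!) · 1 · (1 − 1/(11n)) · … · (1 − 12/(11n)). Each factor → 1 as N → ∞, so the limit is 1/13! = 1/6227020800.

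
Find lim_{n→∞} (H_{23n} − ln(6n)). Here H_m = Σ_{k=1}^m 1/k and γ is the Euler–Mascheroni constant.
lim = ln(23/6) + γ

By Euler-Maclaurin, H_m = ln m + γ + O(1/m). So
  H_{23n} − ln(6n) = ln(23n) + γ − ln(6n) + O(1/n)
                       = ln(23/6) + γ + O(1/n).
Hence the limit is ln(23/6) + γ.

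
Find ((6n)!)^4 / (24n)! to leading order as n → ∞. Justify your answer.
((6n)!)^4/(24n)! ~ ((2π·6n)^(3/2) / 2) · 4^(−4·6n)  →  0

Write N = 6n. Stirling: N! ~ sqrt(2π N)(N/e)^N and (4N)! ~ sqrt(2π·4N)·(4N/e)^(4N).
  (N!)^4/(4N)! ~ (2π N)^(4/2) (N/e)^(4N) / [sqrt(2π·4N) (4N/e)^(4N)]
     = (2π N)^(4/2) / sqrt(2π·4N) · (N/(4N))^(4N)
     = (2π N)^((4−1)/2) / 2 · 4^(−4N).
Since 4^4 > 1, the factor 4^(−4N) decays exponentially, so the ratio → 0. Substituting N = 6n gives the stated form.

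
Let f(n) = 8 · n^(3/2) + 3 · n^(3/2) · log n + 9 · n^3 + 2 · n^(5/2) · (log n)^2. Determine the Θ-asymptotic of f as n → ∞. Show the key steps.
f(n) ∈ Θ(n^3)

Compare the terms by growth order. For large n, n^a · (log n)^b dominates n^a' · (log n)^b' iff a > a', or (a = a' and b > b'). Ranking the 4 terms shows the dominant one is 9 · n^3. Hence f(n) ∈ Θ(n^3).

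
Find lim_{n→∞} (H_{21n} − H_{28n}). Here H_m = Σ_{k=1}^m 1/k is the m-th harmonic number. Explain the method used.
lim = ln(21/28) = ln(3/4)

Euler-Maclaurin gives H_m = ln m + γ + 1/(2m) + O(1/m^2). The γ and O(1/m) terms cancel in the difference:
  H_{21n} − H_{28n} = ln(21n) − ln(28n) + O(1/n) = ln(21/28) + O(1/n).
Hence the limit is ln(21/28) = ln(3/4).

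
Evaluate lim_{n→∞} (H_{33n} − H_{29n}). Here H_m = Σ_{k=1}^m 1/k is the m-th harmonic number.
lim = ln(33/29)

Euler-Maclaurin gives H_m = ln m + γ + 1/(2m) + O(1/m^2). The γ and O(1/m) terms cancel in the difference:
  H_{33n} − H_{29n} = ln(33n) − ln(29n) + O(1/n) = ln(33/29) + O(1/n).
Hence the limit is ln(33/29).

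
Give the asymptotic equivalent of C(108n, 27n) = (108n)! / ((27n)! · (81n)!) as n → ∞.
C(108n, 27n) ~ (256/27)^(27n) · sqrt(2/(3π·27n))

Write N = 27n. Apply Stirling to each factorial:
  (4N)! ~ sqrt(2π·4N) · (4N/e)^(4N),
  N! ~ sqrt(2π N) · (N/e)^N,
  (3N)! ~ sqrt(2π·3N) · (3N/e)^(3N).
The exponential factors combine to (4N)^(4N) / (N^N · (3N)^(3N)) = 4^(4N)/3^(3N) = (4^4/3^3)^N = (256/27)^N.
The square-root prefactors combine to sqrt(2π·4N) / (sqrt(2π N)·sqrt(2π·3N)) = sqrt(4 / (2π·3·N)) = sqrt(2/(3π·27n)).
Substituting N = 27n: C(108n, 27n) ~ (256/27)^(27n) · sqrt(2/(3π·27n)).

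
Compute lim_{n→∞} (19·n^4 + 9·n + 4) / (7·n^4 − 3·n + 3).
lim = 19/7

For large n the leading n^4 terms dominate both numerator and denominator. Dividing top and bottom by n^4, every other term tends to 0, leaving 19/7.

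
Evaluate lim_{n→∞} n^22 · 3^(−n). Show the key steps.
lim = 0

Exponentials with base > 1 dominate every fixed polynomial: for any fixed c, n^c / 3^n → 0 as n → ∞ (e.g. by the ratio test, or by writing 3^n = e^(n ln 3) and noting e^(n ln 3) / n^c → ∞). Hence n^22 · 3^(−n) = n^22 / 3^n → 0.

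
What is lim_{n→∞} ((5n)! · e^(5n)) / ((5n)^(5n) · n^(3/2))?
lim = 0

Stirling: (5n)! ~ sqrt(2π·5n) · (5n/e)^(5n). Hence
  (5n)! · e^(5n) / (5n)^(5n) ~ sqrt(2π·5n).
Dividing by n^(3/2): sqrt(2π·5n) / n^(3/2) = sqrt(2π·5) · n^((1−3)/2), so the expression behaves like sqrt(2π·5) · n^((1−3)/2) → 0.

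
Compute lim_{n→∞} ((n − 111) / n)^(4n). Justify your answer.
lim = e^(−444)

Rewrite as (1 − 111/n)^(4n). By the standard limit (1 + x/n)^n → e^x, we have (1 − 111/n)^n → e^(−111), and raising to the 4th power gives e^(−444).
More precisely, ln[(1 − 111/n)^(4n)] = 4n · ln(1 − 111/n) = 4n · (-111/n + O(1/n^2)) = -444 + O(1/n) → -444.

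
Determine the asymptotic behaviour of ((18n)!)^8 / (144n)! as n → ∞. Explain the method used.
((18n)!)^8/(144n)! ~ ((2π·18n)^(7/2) / sqrt(8)) · 8^(−8·18n)  →  0

Write N = 18n. Stirling: N! ~ sqrt(2π N)(N/e)^N and (8N)! ~ sqrt(2π·8N)·(8N/e)^(8N).
  (N!)^8/(8N)! ~ (2π N)^(8/2) (N/e)^(8N) / [sqrt(2π·8N) (8N/e)^(8N)]
     = (2π N)^(8/2) / sqrt(2π·8N) · (N/(8N))^(8N)
     = (2π N)^((8−1)/2) / sqrt(8) · 8^(−8N).
Since 8^8 > 1, the factor 8^(−8N) decays exponentially, so the ratio → 0. Substituting N = 18n gives the stated form.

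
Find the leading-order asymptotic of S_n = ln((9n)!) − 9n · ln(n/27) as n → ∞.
S_n ~ 9n · (ln 243 − 1) + O(ln n)

Stirling: ln((9n)!) = 9n ln(9n) − 9n + O(ln n).
  S_n = 9n ln(9n) − 9n − 9n ln(n/27) + O(ln n)
      = 9n ln(9n) − 9n ln n + 9n ln 27 − 9n + O(ln n)
      = 9n ln 9 + 9n ln 27 − 9n + O(ln n)
      = 9n (ln 243 − 1) + O(ln n).
Numerically ln(243) − 1 ≈ 4.4931.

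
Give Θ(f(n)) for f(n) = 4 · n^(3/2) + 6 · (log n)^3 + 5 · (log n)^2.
f(n) ∈ Θ(n^(3/2))

Compare the terms by growth order. For large n, n^a · (log n)^b dominates n^a' · (log n)^b' iff a > a', or (a = a' and b > b'). Ranking the 3 terms shows the dominant one is 4 · n^(3/2). Hence f(n) ∈ Θ(n^(3/2)).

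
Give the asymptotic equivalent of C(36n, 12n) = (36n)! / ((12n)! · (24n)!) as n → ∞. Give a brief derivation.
C(36n, 12n) ~ (27/4)^(12n) · sqrt(3/(4π·12n))

Write N = 12n. Apply Stirling to each factorial:
  (3N)! ~ sqrt(2π·3N) · (3N/e)^(3N),
  N! ~ sqrt(2π N) · (N/e)^N,
  (2N)! ~ sqrt(2π·2N) · (2N/e)^(2N).
The exponential factors combine to (3N)^(3N) / (N^N · (2N)^(2N)) = 3^(3N)/2^(2N) = (3^3/2^2)^N = (27/4)^N.
The square-root prefactors combine to sqrt(2π·3N) / (sqrt(2π N)·sqrt(2π·2N)) = sqrt(3 / (2π·2·N)) = sqrt(3/(4π·12n)).
Substituting N = 12n: C(36n, 12n) ~ (27/4)^(12n) · sqrt(3/(4π·12n)).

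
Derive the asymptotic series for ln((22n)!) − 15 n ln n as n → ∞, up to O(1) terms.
ln((22n)!) − 15 n ln n = 7 n ln n + 22(ln 22 − 1) n + (1/2) ln(2π·22n) + O(1/n)

Stirling: ln((22n)!) = 22n ln(22n) − 22n + (1/2) ln(2π·22n) + O(1/n).
Expand 22n ln(22n) = 22n (ln n + ln 22) = 22n ln n + 22n ln 22.
Subtract 15n ln n: leading term is (22 − 15) n ln n = 7 n ln n. The next term is 22n ln 22 − 22n = 22(ln 22 − 1) n. Then the (1/2) ln(2π·22n) correction.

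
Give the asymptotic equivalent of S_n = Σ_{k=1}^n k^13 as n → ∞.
S_n ~ n^14 / 14

By integral comparison (Euler-Maclaurin), Σ_{k=1}^n k^13 = ∫_0^n x^13 dx + O(n^13) = n^14/14 + O(n^13). (Equivalently, Faulhaber's formula gives the same leading term.)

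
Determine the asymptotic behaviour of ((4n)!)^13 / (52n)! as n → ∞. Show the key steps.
((4n)!)^13/(52n)! ~ ((2π·4n)^(12/2) / sqrt(13)) · 13^(−13·4n)  →  0

Write N = 4n. Stirling: N! ~ sqrt(2π N)(N/e)^N and (13N)! ~ sqrt(2π·13N)·(13N/e)^(13N).
  (N!)^13/(13N)! ~ (2π N)^(13/2) (N/e)^(13N) / [sqrt(2π·13N) (13N/e)^(13N)]
     = (2π N)^(13/2) / sqrt(2π·13N) · (N/(13N))^(13N)
     = (2π N)^((13−1)/2) / sqrt(13) · 13^(−13N).
Since 13^13 > 1, the factor 13^(−13N) decays exponentially, so the ratio → 0. Substituting N = 4n gives the stated form.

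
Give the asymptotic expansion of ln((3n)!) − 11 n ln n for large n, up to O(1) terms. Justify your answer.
ln((3n)!) − 11 n ln n = −8 n ln n + 3(ln 3 − 1) n + (1/2) ln(2π·3n) + O(1/n)

Stirling: ln((3n)!) = 3n ln(3n) − 3n + (1/2) ln(2π·3n) + O(1/n).
Expand 3n ln(3n) = 3n (ln n + ln 3) = 3n ln n + 3n ln 3.
Subtract 11n ln n: leading term is (3 − 11) n ln n = −8 n ln n. The next term is 3n ln 3 − 3n = 3(ln 3 − 1) n. Then the (1/2) ln(2π·3n) correction.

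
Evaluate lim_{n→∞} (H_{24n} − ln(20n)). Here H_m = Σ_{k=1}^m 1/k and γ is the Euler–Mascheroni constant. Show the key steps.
lim = ln(6/5) + γ

By Euler-Maclaurin, H_m = ln m + γ + O(1/m). So
  H_{24n} − ln(20n) = ln(24n) + γ − ln(20n) + O(1/n)
                       = ln(24/20) + γ + O(1/n).
Hence the limit is ln(24/20) + γ (= ln(6/5)).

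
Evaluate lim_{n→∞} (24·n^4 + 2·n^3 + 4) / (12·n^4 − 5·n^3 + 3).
lim = 24/12 = 2

For large n the leading n^4 terms dominate both numerator and denominator. Dividing top and bottom by n^4, every other term tends to 0, leaving 24/12 = 2.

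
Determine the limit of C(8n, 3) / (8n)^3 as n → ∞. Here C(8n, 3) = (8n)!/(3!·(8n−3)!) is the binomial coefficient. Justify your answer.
lim = 1/3! = 1/6

With N = 8n → ∞: C(N, 3) / N^3 = [N(N−1)…(N−2)] / (3! · N^3) = (1/3!) · 1 · (1 − 1/(8n)) · (1 − 2/(8n)). Each factor → 1 as N → ∞, so the limit is 1/3! = 1/6.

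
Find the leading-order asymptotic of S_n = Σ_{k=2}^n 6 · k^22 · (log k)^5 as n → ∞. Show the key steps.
S_n ~ 6 · n^23 · (log n)^5 / 23

By integral comparison, S_n = ∫_1^n 6 · x^22 · (log x)^5 dx + O(n^22 · (log n)^5). For the integral, the leading term of ∫_1^n x^22 (log x)^5 dx is n^23/23 · (log n)^5 (by repeated integration by parts; each step lowers the log-exponent and produces a relatively O(1/log n) correction). Hence S_n ~ 6 · n^23 · (log n)^5 / 23.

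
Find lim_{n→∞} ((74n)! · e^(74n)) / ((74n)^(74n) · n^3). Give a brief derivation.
lim = 0

Stirling: (74n)! ~ sqrt(2π·74n) · (74n/e)^(74n). Hence
  (74n)! · e^(74n) / (74n)^(74n) ~ sqrt(2π·74n).
Dividing by n^3: sqrt(2π·74n) / n^3 = sqrt(2π·74) · n^((1−6)/2), so the expression behaves like sqrt(2π·74) · n^((1−6)/2) → 0.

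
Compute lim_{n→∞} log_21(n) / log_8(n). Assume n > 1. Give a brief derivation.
lim = ln(8) / ln(21) = log_21(8)

Change of base: log_21(n) = ln n / ln 21 and log_8(n) = ln n / ln 8. The ratio is (ln n / ln 21) · (ln 8 / ln n) = ln 8 / ln 21, a constant independent of n. So the limit is ln 8 / ln 21 = log_21(8).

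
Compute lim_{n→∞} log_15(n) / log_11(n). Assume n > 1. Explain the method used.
lim = ln(11) / ln(15) = log_15(11)

Change of base: log_15(n) = ln n / ln 15 and log_11(n) = ln n / ln 11. The ratio is (ln n / ln 15) · (ln 11 / ln n) = ln 11 / ln 15, a constant independent of n. So the limit is ln 11 / ln 15 = log_15(11).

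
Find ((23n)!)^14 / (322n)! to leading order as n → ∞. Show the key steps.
((23n)!)^14/(322n)! ~ ((2π·23n)^(13/2) / sqrt(14)) · 14^(−14·23n)  →  0

Write N = 23n. Stirling: N! ~ sqrt(2π N)(N/e)^N and (14N)! ~ sqrt(2π·14N)·(14N/e)^(14N).
  (N!)^14/(14N)! ~ (2π N)^(14/2) (N/e)^(14N) / [sqrt(2π·14N) (14N/e)^(14N)]
     = (2π N)^(14/2) / sqrt(2π·14N) · (N/(14N))^(14N)
     = (2π N)^((14−1)/2) / sqrt(14) · 14^(−14N).
Since 14^14 > 1, the factor 14^(−14N) decays exponentially, so the ratio → 0. Substituting N = 23n gives the stated form.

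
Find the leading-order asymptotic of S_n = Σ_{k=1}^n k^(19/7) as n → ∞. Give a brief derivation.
S_n ~ (7/26) · n^(26/7)

Integral comparison: Σ_{k=1}^n k^(19/7) = ∫_0^n x^(19/7) dx + O(n^(19/7)). The integral is n^(1 + 19/7) / (1 + 19/7) = n^((19+7)/7) / ((19+7)/7) = (7/26) · n^(26/7).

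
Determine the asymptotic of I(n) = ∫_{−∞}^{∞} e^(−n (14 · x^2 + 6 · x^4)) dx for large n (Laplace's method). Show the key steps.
I(n) ~ sqrt(π/(14n))

φ(x) = 14 · x^2 + 6 · x^4 has its unique global minimum at x* = 0 (since φ'(x) = 28x + 24x^3 = 0 only at x = 0 for real x with both coefficients positive, and φ → ∞ as |x| → ∞). At x* = 0, φ(0) = 0 and φ''(0) = 28. Laplace's method then gives
  I(n) ~ sqrt(2π / (n · φ''(0))) · e^(−n φ(0)) = sqrt(2π / (28n)) = sqrt(π/(14n)).
The 6 · x^4 term contributes only at subleading order (an O(1/n) relative correction).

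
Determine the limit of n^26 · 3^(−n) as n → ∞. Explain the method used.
lim = 0

Exponentials with base > 1 dominate every fixed polynomial: for any fixed c, n^c / 3^n → 0 as n → ∞ (e.g. by the ratio test, or by writing 3^n = e^(n ln 3) and noting e^(n ln 3) / n^c → ∞). Hence n^26 · 3^(−n) = n^26 / 3^n → 0.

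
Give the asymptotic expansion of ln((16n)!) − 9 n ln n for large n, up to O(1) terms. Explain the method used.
ln((16n)!) − 9 n ln n = 7 n ln n + 16(ln 16 − 1) n + (1/2) ln(2π·16n) + O(1/n)

Stirling: ln((16n)!) = 16n ln(16n) − 16n + (1/2) ln(2π·16n) + O(1/n).
Expand 16n ln(16n) = 16n (ln n + ln 16) = 16n ln n + 16n ln 16.
Subtract 9n ln n: leading term is (16 − 9) n ln n = 7 n ln n. The next term is 16n ln 16 − 16n = 16(ln 16 − 1) n. Then the (1/2) ln(2π·16n) correction.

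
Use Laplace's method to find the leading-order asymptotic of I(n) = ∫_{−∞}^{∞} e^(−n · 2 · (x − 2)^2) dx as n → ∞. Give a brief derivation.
I(n) = sqrt(π/(2n))

Here φ(x) = 2 · (x − 2)^2 has its unique minimum at x* = 2 with φ(x*) = 0 and φ''(x*) = 4. Laplace's method gives
  I(n) ~ e^(−n φ(x*)) · sqrt(2π / (n · φ''(x*))) = sqrt(2π / (4n)) = sqrt(π/(2n)).
This is exact: substituting u = (x − 2)·sqrt(2n) gives I(n) = (1/sqrt(2n)) ∫_{−∞}^{∞} e^(−u^2) du = sqrt(π/(2n)).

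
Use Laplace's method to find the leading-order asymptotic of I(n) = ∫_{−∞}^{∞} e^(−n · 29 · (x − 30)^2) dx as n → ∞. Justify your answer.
I(n) = sqrt(π/(29n))

Here φ(x) = 29 · (x − 30)^2 has its unique minimum at x* = 30 with φ(x*) = 0 and φ''(x*) = 58. Laplace's method gives
  I(n) ~ e^(−n φ(x*)) · sqrt(2π / (n · φ''(x*))) = sqrt(2π / (58n)) = sqrt(π/(29n)).
This is exact: substituting u = (x − 30)·sqrt(29n) gives I(n) = (1/sqrt(29n)) ∫_{−∞}^{∞} e^(−u^2) du = sqrt(π/(29n)).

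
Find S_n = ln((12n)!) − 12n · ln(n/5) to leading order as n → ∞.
S_n ~ 12n · (ln 60 − 1) + O(ln n)

Stirling: ln((12n)!) = 12n ln(12n) − 12n + O(ln n).
  S_n = 12n ln(12n) − 12n − 12n ln(n/5) + O(ln n)
      = 12n ln(12n) − 12n ln n + 12n ln 5 − 12n + O(ln n)
      = 12n ln 12 + 12n ln 5 − 12n + O(ln n)
      = 12n (ln 60 − 1) + O(ln n).
Numerically ln(60) − 1 ≈ 3.0943.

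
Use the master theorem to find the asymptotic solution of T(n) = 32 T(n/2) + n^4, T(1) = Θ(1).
T(n) = Θ(n^5)

Master theorem: compare f(n) = n^4 to n^(log_2 32) where log_2 32 = 5. Since 4 < log_2 32, we have f(n) = O(n^(log_2 32 − ε)) for some ε > 0 — Case 1. Hence T(n) = Θ(n^(log_2 32)) = Θ(n^5).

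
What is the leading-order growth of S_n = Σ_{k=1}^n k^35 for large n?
S_n ~ n^36 / 36

By integral comparison (Euler-Maclaurin), Σ_{k=1}^n k^35 = ∫_0^n x^35 dx + O(n^35) = n^36/36 + O(n^35). (Equivalently, Faulhaber's formula gives the same leading term.)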